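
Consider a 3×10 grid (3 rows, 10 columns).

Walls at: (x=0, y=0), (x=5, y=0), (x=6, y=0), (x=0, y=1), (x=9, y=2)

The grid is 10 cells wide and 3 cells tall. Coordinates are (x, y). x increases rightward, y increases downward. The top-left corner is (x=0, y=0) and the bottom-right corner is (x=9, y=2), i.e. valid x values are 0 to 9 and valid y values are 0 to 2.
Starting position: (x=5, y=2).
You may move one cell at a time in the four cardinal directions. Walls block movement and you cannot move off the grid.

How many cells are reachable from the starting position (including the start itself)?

Answer: Reachable cells: 25

Derivation:
BFS flood-fill from (x=5, y=2):
  Distance 0: (x=5, y=2)
  Distance 1: (x=5, y=1), (x=4, y=2), (x=6, y=2)
  Distance 2: (x=4, y=1), (x=6, y=1), (x=3, y=2), (x=7, y=2)
  Distance 3: (x=4, y=0), (x=3, y=1), (x=7, y=1), (x=2, y=2), (x=8, y=2)
  Distance 4: (x=3, y=0), (x=7, y=0), (x=2, y=1), (x=8, y=1), (x=1, y=2)
  Distance 5: (x=2, y=0), (x=8, y=0), (x=1, y=1), (x=9, y=1), (x=0, y=2)
  Distance 6: (x=1, y=0), (x=9, y=0)
Total reachable: 25 (grid has 25 open cells total)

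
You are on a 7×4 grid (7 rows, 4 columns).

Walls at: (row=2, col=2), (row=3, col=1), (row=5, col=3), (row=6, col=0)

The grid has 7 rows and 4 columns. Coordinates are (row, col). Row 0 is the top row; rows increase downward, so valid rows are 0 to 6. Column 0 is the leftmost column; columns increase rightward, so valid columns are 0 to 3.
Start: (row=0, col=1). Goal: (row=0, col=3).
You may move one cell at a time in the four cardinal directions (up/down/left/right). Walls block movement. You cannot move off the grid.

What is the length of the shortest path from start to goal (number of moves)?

Answer: Shortest path length: 2

Derivation:
BFS from (row=0, col=1) until reaching (row=0, col=3):
  Distance 0: (row=0, col=1)
  Distance 1: (row=0, col=0), (row=0, col=2), (row=1, col=1)
  Distance 2: (row=0, col=3), (row=1, col=0), (row=1, col=2), (row=2, col=1)  <- goal reached here
One shortest path (2 moves): (row=0, col=1) -> (row=0, col=2) -> (row=0, col=3)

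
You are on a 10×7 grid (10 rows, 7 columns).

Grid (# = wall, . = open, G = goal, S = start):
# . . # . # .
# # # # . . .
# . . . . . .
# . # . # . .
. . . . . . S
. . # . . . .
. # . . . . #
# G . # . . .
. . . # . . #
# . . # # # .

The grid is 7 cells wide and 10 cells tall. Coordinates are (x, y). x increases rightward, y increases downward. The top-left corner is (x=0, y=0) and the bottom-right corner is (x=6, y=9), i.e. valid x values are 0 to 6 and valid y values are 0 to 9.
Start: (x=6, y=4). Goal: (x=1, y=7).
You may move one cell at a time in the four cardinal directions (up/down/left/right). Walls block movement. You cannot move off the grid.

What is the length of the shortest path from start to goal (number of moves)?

Answer: Shortest path length: 8

Derivation:
BFS from (x=6, y=4) until reaching (x=1, y=7):
  Distance 0: (x=6, y=4)
  Distance 1: (x=6, y=3), (x=5, y=4), (x=6, y=5)
  Distance 2: (x=6, y=2), (x=5, y=3), (x=4, y=4), (x=5, y=5)
  Distance 3: (x=6, y=1), (x=5, y=2), (x=3, y=4), (x=4, y=5), (x=5, y=6)
  Distance 4: (x=6, y=0), (x=5, y=1), (x=4, y=2), (x=3, y=3), (x=2, y=4), (x=3, y=5), (x=4, y=6), (x=5, y=7)
  Distance 5: (x=4, y=1), (x=3, y=2), (x=1, y=4), (x=3, y=6), (x=4, y=7), (x=6, y=7), (x=5, y=8)
  Distance 6: (x=4, y=0), (x=2, y=2), (x=1, y=3), (x=0, y=4), (x=1, y=5), (x=2, y=6), (x=4, y=8)
  Distance 7: (x=1, y=2), (x=0, y=5), (x=2, y=7)
  Distance 8: (x=0, y=6), (x=1, y=7), (x=2, y=8)  <- goal reached here
One shortest path (8 moves): (x=6, y=4) -> (x=5, y=4) -> (x=4, y=4) -> (x=3, y=4) -> (x=3, y=5) -> (x=3, y=6) -> (x=2, y=6) -> (x=2, y=7) -> (x=1, y=7)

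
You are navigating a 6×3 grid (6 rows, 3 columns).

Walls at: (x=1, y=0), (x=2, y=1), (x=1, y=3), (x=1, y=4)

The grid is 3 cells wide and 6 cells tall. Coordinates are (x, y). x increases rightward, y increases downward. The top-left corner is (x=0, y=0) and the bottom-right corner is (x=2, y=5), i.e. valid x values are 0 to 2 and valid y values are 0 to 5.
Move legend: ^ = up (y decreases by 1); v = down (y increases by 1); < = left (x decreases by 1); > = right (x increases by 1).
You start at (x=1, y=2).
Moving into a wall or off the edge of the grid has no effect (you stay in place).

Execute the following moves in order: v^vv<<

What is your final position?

Start: (x=1, y=2)
  v (down): blocked, stay at (x=1, y=2)
  ^ (up): (x=1, y=2) -> (x=1, y=1)
  v (down): (x=1, y=1) -> (x=1, y=2)
  v (down): blocked, stay at (x=1, y=2)
  < (left): (x=1, y=2) -> (x=0, y=2)
  < (left): blocked, stay at (x=0, y=2)
Final: (x=0, y=2)

Answer: Final position: (x=0, y=2)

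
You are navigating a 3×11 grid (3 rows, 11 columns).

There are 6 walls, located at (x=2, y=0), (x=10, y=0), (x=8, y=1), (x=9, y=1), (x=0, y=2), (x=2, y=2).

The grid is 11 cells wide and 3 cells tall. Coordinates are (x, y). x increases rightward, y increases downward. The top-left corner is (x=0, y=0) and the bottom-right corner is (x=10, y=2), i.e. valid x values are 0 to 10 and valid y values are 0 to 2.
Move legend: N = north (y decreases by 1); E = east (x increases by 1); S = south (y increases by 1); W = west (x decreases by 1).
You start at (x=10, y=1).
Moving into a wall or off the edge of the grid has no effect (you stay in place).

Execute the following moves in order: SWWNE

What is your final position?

Answer: Final position: (x=9, y=2)

Derivation:
Start: (x=10, y=1)
  S (south): (x=10, y=1) -> (x=10, y=2)
  W (west): (x=10, y=2) -> (x=9, y=2)
  W (west): (x=9, y=2) -> (x=8, y=2)
  N (north): blocked, stay at (x=8, y=2)
  E (east): (x=8, y=2) -> (x=9, y=2)
Final: (x=9, y=2)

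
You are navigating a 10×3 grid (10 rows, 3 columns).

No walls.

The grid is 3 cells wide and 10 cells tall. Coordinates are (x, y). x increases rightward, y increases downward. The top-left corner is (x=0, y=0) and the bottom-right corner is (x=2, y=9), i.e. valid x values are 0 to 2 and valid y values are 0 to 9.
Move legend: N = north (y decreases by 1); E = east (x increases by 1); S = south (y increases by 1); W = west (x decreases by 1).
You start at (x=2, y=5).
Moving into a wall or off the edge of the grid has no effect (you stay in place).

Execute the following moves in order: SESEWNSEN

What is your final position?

Start: (x=2, y=5)
  S (south): (x=2, y=5) -> (x=2, y=6)
  E (east): blocked, stay at (x=2, y=6)
  S (south): (x=2, y=6) -> (x=2, y=7)
  E (east): blocked, stay at (x=2, y=7)
  W (west): (x=2, y=7) -> (x=1, y=7)
  N (north): (x=1, y=7) -> (x=1, y=6)
  S (south): (x=1, y=6) -> (x=1, y=7)
  E (east): (x=1, y=7) -> (x=2, y=7)
  N (north): (x=2, y=7) -> (x=2, y=6)
Final: (x=2, y=6)

Answer: Final position: (x=2, y=6)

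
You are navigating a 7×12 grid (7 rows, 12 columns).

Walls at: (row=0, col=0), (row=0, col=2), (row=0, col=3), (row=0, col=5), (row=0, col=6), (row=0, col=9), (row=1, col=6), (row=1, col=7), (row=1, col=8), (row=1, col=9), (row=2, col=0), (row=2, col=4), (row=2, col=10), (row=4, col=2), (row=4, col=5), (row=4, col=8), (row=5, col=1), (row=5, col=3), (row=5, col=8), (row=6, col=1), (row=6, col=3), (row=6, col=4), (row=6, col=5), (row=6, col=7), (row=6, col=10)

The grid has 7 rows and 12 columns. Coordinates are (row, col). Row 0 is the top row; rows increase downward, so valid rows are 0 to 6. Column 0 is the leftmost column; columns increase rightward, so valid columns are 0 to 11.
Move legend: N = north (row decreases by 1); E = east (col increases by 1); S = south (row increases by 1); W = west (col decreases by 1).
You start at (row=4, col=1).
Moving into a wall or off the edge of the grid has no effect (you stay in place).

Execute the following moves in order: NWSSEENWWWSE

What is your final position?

Start: (row=4, col=1)
  N (north): (row=4, col=1) -> (row=3, col=1)
  W (west): (row=3, col=1) -> (row=3, col=0)
  S (south): (row=3, col=0) -> (row=4, col=0)
  S (south): (row=4, col=0) -> (row=5, col=0)
  E (east): blocked, stay at (row=5, col=0)
  E (east): blocked, stay at (row=5, col=0)
  N (north): (row=5, col=0) -> (row=4, col=0)
  [×3]W (west): blocked, stay at (row=4, col=0)
  S (south): (row=4, col=0) -> (row=5, col=0)
  E (east): blocked, stay at (row=5, col=0)
Final: (row=5, col=0)

Answer: Final position: (row=5, col=0)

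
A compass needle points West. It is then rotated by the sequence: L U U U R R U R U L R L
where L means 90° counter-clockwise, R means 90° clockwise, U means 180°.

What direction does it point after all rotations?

Start: West
  L (left (90° counter-clockwise)) -> South
  U (U-turn (180°)) -> North
  U (U-turn (180°)) -> South
  U (U-turn (180°)) -> North
  R (right (90° clockwise)) -> East
  R (right (90° clockwise)) -> South
  U (U-turn (180°)) -> North
  R (right (90° clockwise)) -> East
  U (U-turn (180°)) -> West
  L (left (90° counter-clockwise)) -> South
  R (right (90° clockwise)) -> West
  L (left (90° counter-clockwise)) -> South
Final: South

Answer: Final heading: South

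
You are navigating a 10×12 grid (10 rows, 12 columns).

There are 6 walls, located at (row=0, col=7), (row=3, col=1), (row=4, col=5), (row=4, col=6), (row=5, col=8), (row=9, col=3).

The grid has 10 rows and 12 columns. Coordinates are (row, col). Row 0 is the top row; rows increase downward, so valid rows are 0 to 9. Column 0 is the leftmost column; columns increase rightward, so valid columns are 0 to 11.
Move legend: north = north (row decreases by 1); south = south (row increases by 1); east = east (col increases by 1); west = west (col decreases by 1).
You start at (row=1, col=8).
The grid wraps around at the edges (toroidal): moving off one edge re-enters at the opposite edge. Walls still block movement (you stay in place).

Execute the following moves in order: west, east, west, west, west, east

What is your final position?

Start: (row=1, col=8)
  west (west): (row=1, col=8) -> (row=1, col=7)
  east (east): (row=1, col=7) -> (row=1, col=8)
  west (west): (row=1, col=8) -> (row=1, col=7)
  west (west): (row=1, col=7) -> (row=1, col=6)
  west (west): (row=1, col=6) -> (row=1, col=5)
  east (east): (row=1, col=5) -> (row=1, col=6)
Final: (row=1, col=6)

Answer: Final position: (row=1, col=6)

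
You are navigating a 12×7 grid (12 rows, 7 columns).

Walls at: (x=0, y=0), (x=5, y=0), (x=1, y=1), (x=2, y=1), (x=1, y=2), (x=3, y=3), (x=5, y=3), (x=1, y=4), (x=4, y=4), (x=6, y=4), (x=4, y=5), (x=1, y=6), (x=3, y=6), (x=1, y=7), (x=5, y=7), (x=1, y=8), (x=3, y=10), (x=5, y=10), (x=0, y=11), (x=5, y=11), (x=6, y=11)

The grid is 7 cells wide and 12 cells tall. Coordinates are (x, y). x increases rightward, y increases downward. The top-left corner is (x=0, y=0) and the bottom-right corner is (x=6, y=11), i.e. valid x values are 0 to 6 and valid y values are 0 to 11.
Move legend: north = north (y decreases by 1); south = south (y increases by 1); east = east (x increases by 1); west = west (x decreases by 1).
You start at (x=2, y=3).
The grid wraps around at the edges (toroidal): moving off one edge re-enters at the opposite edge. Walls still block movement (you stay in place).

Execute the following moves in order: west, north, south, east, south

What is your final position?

Answer: Final position: (x=2, y=4)

Derivation:
Start: (x=2, y=3)
  west (west): (x=2, y=3) -> (x=1, y=3)
  north (north): blocked, stay at (x=1, y=3)
  south (south): blocked, stay at (x=1, y=3)
  east (east): (x=1, y=3) -> (x=2, y=3)
  south (south): (x=2, y=3) -> (x=2, y=4)
Final: (x=2, y=4)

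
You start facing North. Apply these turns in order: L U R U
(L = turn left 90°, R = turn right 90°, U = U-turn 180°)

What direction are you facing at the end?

Start: North
  L (left (90° counter-clockwise)) -> West
  U (U-turn (180°)) -> East
  R (right (90° clockwise)) -> South
  U (U-turn (180°)) -> North
Final: North

Answer: Final heading: North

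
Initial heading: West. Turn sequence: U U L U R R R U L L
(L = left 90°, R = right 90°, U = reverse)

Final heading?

Answer: Final heading: West

Derivation:
Start: West
  U (U-turn (180°)) -> East
  U (U-turn (180°)) -> West
  L (left (90° counter-clockwise)) -> South
  U (U-turn (180°)) -> North
  R (right (90° clockwise)) -> East
  R (right (90° clockwise)) -> South
  R (right (90° clockwise)) -> West
  U (U-turn (180°)) -> East
  L (left (90° counter-clockwise)) -> North
  L (left (90° counter-clockwise)) -> West
Final: West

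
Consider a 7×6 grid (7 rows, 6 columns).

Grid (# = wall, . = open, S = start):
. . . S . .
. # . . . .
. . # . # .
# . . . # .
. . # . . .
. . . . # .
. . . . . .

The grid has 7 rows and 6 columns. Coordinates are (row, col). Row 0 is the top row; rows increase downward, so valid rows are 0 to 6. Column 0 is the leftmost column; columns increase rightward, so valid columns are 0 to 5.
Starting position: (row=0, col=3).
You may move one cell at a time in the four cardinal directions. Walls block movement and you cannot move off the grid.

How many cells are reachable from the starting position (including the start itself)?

Answer: Reachable cells: 35

Derivation:
BFS flood-fill from (row=0, col=3):
  Distance 0: (row=0, col=3)
  Distance 1: (row=0, col=2), (row=0, col=4), (row=1, col=3)
  Distance 2: (row=0, col=1), (row=0, col=5), (row=1, col=2), (row=1, col=4), (row=2, col=3)
  Distance 3: (row=0, col=0), (row=1, col=5), (row=3, col=3)
  Distance 4: (row=1, col=0), (row=2, col=5), (row=3, col=2), (row=4, col=3)
  Distance 5: (row=2, col=0), (row=3, col=1), (row=3, col=5), (row=4, col=4), (row=5, col=3)
  Distance 6: (row=2, col=1), (row=4, col=1), (row=4, col=5), (row=5, col=2), (row=6, col=3)
  Distance 7: (row=4, col=0), (row=5, col=1), (row=5, col=5), (row=6, col=2), (row=6, col=4)
  Distance 8: (row=5, col=0), (row=6, col=1), (row=6, col=5)
  Distance 9: (row=6, col=0)
Total reachable: 35 (grid has 35 open cells total)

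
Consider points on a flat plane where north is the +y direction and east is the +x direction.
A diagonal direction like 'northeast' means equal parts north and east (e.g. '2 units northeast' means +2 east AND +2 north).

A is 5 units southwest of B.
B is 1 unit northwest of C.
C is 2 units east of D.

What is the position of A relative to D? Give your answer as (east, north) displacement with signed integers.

Answer: A is at (east=-4, north=-4) relative to D.

Derivation:
Place D at the origin (east=0, north=0).
  C is 2 units east of D: delta (east=+2, north=+0); C at (east=2, north=0).
  B is 1 unit northwest of C: delta (east=-1, north=+1); B at (east=1, north=1).
  A is 5 units southwest of B: delta (east=-5, north=-5); A at (east=-4, north=-4).
Therefore A relative to D: (east=-4, north=-4).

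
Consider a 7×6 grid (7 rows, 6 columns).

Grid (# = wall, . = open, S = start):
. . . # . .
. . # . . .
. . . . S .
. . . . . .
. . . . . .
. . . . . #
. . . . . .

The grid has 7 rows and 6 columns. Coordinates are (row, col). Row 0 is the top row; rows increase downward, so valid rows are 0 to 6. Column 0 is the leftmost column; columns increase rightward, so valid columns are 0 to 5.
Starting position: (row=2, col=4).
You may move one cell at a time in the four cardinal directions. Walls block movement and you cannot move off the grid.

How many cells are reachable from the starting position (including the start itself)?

BFS flood-fill from (row=2, col=4):
  Distance 0: (row=2, col=4)
  Distance 1: (row=1, col=4), (row=2, col=3), (row=2, col=5), (row=3, col=4)
  Distance 2: (row=0, col=4), (row=1, col=3), (row=1, col=5), (row=2, col=2), (row=3, col=3), (row=3, col=5), (row=4, col=4)
  Distance 3: (row=0, col=5), (row=2, col=1), (row=3, col=2), (row=4, col=3), (row=4, col=5), (row=5, col=4)
  Distance 4: (row=1, col=1), (row=2, col=0), (row=3, col=1), (row=4, col=2), (row=5, col=3), (row=6, col=4)
  Distance 5: (row=0, col=1), (row=1, col=0), (row=3, col=0), (row=4, col=1), (row=5, col=2), (row=6, col=3), (row=6, col=5)
  Distance 6: (row=0, col=0), (row=0, col=2), (row=4, col=0), (row=5, col=1), (row=6, col=2)
  Distance 7: (row=5, col=0), (row=6, col=1)
  Distance 8: (row=6, col=0)
Total reachable: 39 (grid has 39 open cells total)

Answer: Reachable cells: 39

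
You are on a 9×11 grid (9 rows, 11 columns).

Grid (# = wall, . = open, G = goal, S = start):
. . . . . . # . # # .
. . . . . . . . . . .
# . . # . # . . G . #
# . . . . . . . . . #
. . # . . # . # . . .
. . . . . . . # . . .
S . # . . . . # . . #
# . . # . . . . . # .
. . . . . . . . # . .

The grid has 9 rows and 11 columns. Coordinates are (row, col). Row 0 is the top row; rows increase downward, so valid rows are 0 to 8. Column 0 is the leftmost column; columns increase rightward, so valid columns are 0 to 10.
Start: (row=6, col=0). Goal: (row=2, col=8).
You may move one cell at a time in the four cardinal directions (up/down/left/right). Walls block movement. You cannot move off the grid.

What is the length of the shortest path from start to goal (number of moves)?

Answer: Shortest path length: 12

Derivation:
BFS from (row=6, col=0) until reaching (row=2, col=8):
  Distance 0: (row=6, col=0)
  Distance 1: (row=5, col=0), (row=6, col=1)
  Distance 2: (row=4, col=0), (row=5, col=1), (row=7, col=1)
  Distance 3: (row=4, col=1), (row=5, col=2), (row=7, col=2), (row=8, col=1)
  Distance 4: (row=3, col=1), (row=5, col=3), (row=8, col=0), (row=8, col=2)
  Distance 5: (row=2, col=1), (row=3, col=2), (row=4, col=3), (row=5, col=4), (row=6, col=3), (row=8, col=3)
  Distance 6: (row=1, col=1), (row=2, col=2), (row=3, col=3), (row=4, col=4), (row=5, col=5), (row=6, col=4), (row=8, col=4)
  Distance 7: (row=0, col=1), (row=1, col=0), (row=1, col=2), (row=3, col=4), (row=5, col=6), (row=6, col=5), (row=7, col=4), (row=8, col=5)
  Distance 8: (row=0, col=0), (row=0, col=2), (row=1, col=3), (row=2, col=4), (row=3, col=5), (row=4, col=6), (row=6, col=6), (row=7, col=5), (row=8, col=6)
  Distance 9: (row=0, col=3), (row=1, col=4), (row=3, col=6), (row=7, col=6), (row=8, col=7)
  Distance 10: (row=0, col=4), (row=1, col=5), (row=2, col=6), (row=3, col=7), (row=7, col=7)
  Distance 11: (row=0, col=5), (row=1, col=6), (row=2, col=7), (row=3, col=8), (row=7, col=8)
  Distance 12: (row=1, col=7), (row=2, col=8), (row=3, col=9), (row=4, col=8), (row=6, col=8)  <- goal reached here
One shortest path (12 moves): (row=6, col=0) -> (row=6, col=1) -> (row=5, col=1) -> (row=5, col=2) -> (row=5, col=3) -> (row=5, col=4) -> (row=5, col=5) -> (row=5, col=6) -> (row=4, col=6) -> (row=3, col=6) -> (row=3, col=7) -> (row=3, col=8) -> (row=2, col=8)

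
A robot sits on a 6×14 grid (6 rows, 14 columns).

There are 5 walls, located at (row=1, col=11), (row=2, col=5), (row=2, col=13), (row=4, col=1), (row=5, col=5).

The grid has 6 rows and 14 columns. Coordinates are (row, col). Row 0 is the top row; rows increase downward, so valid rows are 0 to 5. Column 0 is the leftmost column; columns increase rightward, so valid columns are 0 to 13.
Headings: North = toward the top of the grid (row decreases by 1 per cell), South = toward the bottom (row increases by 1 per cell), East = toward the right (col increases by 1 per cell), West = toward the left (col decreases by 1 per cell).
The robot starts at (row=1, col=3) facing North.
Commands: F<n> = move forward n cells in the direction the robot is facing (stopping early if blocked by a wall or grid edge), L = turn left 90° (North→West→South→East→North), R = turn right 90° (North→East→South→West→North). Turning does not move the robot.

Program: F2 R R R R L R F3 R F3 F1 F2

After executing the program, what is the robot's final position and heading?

Start: (row=1, col=3), facing North
  F2: move forward 1/2 (blocked), now at (row=0, col=3)
  R: turn right, now facing East
  R: turn right, now facing South
  R: turn right, now facing West
  R: turn right, now facing North
  L: turn left, now facing West
  R: turn right, now facing North
  F3: move forward 0/3 (blocked), now at (row=0, col=3)
  R: turn right, now facing East
  F3: move forward 3, now at (row=0, col=6)
  F1: move forward 1, now at (row=0, col=7)
  F2: move forward 2, now at (row=0, col=9)
Final: (row=0, col=9), facing East

Answer: Final position: (row=0, col=9), facing East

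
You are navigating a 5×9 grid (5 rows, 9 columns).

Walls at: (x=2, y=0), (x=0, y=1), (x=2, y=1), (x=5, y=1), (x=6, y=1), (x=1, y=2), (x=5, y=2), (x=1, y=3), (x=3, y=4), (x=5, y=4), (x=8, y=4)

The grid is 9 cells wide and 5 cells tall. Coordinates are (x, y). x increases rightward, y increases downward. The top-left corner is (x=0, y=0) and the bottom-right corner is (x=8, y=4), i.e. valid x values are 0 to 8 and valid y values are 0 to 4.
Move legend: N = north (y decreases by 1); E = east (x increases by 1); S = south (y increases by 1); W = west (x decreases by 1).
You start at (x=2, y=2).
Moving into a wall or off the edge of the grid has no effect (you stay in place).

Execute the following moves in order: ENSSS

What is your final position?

Answer: Final position: (x=3, y=3)

Derivation:
Start: (x=2, y=2)
  E (east): (x=2, y=2) -> (x=3, y=2)
  N (north): (x=3, y=2) -> (x=3, y=1)
  S (south): (x=3, y=1) -> (x=3, y=2)
  S (south): (x=3, y=2) -> (x=3, y=3)
  S (south): blocked, stay at (x=3, y=3)
Final: (x=3, y=3)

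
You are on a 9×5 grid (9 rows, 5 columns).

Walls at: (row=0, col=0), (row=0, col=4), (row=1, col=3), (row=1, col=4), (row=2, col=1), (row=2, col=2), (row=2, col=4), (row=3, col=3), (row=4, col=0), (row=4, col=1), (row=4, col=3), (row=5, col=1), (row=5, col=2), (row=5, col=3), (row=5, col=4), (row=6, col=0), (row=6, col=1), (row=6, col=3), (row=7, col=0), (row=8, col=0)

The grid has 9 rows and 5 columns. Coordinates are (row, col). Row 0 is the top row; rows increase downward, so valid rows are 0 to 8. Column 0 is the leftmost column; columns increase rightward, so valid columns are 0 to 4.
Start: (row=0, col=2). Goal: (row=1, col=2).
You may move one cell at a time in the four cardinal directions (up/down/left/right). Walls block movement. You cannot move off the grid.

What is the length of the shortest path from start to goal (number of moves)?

Answer: Shortest path length: 1

Derivation:
BFS from (row=0, col=2) until reaching (row=1, col=2):
  Distance 0: (row=0, col=2)
  Distance 1: (row=0, col=1), (row=0, col=3), (row=1, col=2)  <- goal reached here
One shortest path (1 moves): (row=0, col=2) -> (row=1, col=2)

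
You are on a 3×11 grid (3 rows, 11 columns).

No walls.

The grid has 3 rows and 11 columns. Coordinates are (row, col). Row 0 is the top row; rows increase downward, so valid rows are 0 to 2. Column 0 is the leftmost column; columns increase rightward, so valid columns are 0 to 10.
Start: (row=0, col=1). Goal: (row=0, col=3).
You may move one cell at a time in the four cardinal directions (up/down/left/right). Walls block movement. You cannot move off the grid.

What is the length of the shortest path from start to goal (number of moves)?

BFS from (row=0, col=1) until reaching (row=0, col=3):
  Distance 0: (row=0, col=1)
  Distance 1: (row=0, col=0), (row=0, col=2), (row=1, col=1)
  Distance 2: (row=0, col=3), (row=1, col=0), (row=1, col=2), (row=2, col=1)  <- goal reached here
One shortest path (2 moves): (row=0, col=1) -> (row=0, col=2) -> (row=0, col=3)

Answer: Shortest path length: 2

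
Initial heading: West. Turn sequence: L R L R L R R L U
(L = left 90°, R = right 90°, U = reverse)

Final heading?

Start: West
  L (left (90° counter-clockwise)) -> South
  R (right (90° clockwise)) -> West
  L (left (90° counter-clockwise)) -> South
  R (right (90° clockwise)) -> West
  L (left (90° counter-clockwise)) -> South
  R (right (90° clockwise)) -> West
  R (right (90° clockwise)) -> North
  L (left (90° counter-clockwise)) -> West
  U (U-turn (180°)) -> East
Final: East

Answer: Final heading: East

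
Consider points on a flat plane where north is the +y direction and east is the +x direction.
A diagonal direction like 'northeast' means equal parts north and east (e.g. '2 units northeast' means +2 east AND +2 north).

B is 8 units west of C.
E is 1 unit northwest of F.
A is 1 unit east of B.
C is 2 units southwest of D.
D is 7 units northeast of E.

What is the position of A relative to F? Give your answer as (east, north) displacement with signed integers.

Answer: A is at (east=-3, north=6) relative to F.

Derivation:
Place F at the origin (east=0, north=0).
  E is 1 unit northwest of F: delta (east=-1, north=+1); E at (east=-1, north=1).
  D is 7 units northeast of E: delta (east=+7, north=+7); D at (east=6, north=8).
  C is 2 units southwest of D: delta (east=-2, north=-2); C at (east=4, north=6).
  B is 8 units west of C: delta (east=-8, north=+0); B at (east=-4, north=6).
  A is 1 unit east of B: delta (east=+1, north=+0); A at (east=-3, north=6).
Therefore A relative to F: (east=-3, north=6).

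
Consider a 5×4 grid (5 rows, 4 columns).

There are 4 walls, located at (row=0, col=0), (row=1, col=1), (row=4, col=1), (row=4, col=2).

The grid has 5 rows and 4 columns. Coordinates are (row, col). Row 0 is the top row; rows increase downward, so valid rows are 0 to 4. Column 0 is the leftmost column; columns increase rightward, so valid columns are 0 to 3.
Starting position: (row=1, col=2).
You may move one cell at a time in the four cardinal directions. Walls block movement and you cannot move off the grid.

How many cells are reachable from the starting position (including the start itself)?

BFS flood-fill from (row=1, col=2):
  Distance 0: (row=1, col=2)
  Distance 1: (row=0, col=2), (row=1, col=3), (row=2, col=2)
  Distance 2: (row=0, col=1), (row=0, col=3), (row=2, col=1), (row=2, col=3), (row=3, col=2)
  Distance 3: (row=2, col=0), (row=3, col=1), (row=3, col=3)
  Distance 4: (row=1, col=0), (row=3, col=0), (row=4, col=3)
  Distance 5: (row=4, col=0)
Total reachable: 16 (grid has 16 open cells total)

Answer: Reachable cells: 16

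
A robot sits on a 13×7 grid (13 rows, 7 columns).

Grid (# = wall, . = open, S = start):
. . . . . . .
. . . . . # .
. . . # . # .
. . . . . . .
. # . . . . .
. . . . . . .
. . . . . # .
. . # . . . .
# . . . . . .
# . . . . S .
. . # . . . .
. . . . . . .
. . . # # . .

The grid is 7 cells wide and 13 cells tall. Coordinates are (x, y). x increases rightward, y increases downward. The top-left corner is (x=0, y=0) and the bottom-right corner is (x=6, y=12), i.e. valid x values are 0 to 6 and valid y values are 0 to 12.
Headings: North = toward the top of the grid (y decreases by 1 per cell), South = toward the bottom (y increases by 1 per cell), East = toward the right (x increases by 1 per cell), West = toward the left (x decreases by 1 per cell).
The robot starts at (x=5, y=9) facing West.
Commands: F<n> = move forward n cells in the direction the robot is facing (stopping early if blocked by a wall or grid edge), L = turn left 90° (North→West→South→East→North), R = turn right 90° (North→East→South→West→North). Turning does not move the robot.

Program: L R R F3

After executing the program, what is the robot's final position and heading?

Answer: Final position: (x=5, y=7), facing North

Derivation:
Start: (x=5, y=9), facing West
  L: turn left, now facing South
  R: turn right, now facing West
  R: turn right, now facing North
  F3: move forward 2/3 (blocked), now at (x=5, y=7)
Final: (x=5, y=7), facing North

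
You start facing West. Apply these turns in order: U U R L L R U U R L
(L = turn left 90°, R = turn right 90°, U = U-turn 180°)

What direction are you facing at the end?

Answer: Final heading: West

Derivation:
Start: West
  U (U-turn (180°)) -> East
  U (U-turn (180°)) -> West
  R (right (90° clockwise)) -> North
  L (left (90° counter-clockwise)) -> West
  L (left (90° counter-clockwise)) -> South
  R (right (90° clockwise)) -> West
  U (U-turn (180°)) -> East
  U (U-turn (180°)) -> West
  R (right (90° clockwise)) -> North
  L (left (90° counter-clockwise)) -> West
Final: West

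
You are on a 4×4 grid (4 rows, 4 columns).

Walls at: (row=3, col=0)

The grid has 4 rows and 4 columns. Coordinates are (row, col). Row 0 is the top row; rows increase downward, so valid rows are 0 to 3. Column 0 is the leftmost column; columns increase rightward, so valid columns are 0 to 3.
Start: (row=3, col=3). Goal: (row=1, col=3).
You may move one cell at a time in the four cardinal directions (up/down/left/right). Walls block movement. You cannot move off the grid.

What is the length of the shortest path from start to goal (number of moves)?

BFS from (row=3, col=3) until reaching (row=1, col=3):
  Distance 0: (row=3, col=3)
  Distance 1: (row=2, col=3), (row=3, col=2)
  Distance 2: (row=1, col=3), (row=2, col=2), (row=3, col=1)  <- goal reached here
One shortest path (2 moves): (row=3, col=3) -> (row=2, col=3) -> (row=1, col=3)

Answer: Shortest path length: 2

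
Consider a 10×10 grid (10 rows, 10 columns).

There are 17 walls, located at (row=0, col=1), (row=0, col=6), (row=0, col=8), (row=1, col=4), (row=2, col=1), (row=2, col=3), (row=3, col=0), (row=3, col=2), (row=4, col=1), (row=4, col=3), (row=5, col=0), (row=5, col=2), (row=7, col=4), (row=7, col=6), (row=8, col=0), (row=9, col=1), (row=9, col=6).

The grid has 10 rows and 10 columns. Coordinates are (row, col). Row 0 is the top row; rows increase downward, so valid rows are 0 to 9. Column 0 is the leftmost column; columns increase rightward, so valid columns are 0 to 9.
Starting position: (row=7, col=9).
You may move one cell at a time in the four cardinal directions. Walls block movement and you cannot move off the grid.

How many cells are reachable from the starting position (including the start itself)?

Answer: Reachable cells: 79

Derivation:
BFS flood-fill from (row=7, col=9):
  Distance 0: (row=7, col=9)
  Distance 1: (row=6, col=9), (row=7, col=8), (row=8, col=9)
  Distance 2: (row=5, col=9), (row=6, col=8), (row=7, col=7), (row=8, col=8), (row=9, col=9)
  Distance 3: (row=4, col=9), (row=5, col=8), (row=6, col=7), (row=8, col=7), (row=9, col=8)
  Distance 4: (row=3, col=9), (row=4, col=8), (row=5, col=7), (row=6, col=6), (row=8, col=6), (row=9, col=7)
  Distance 5: (row=2, col=9), (row=3, col=8), (row=4, col=7), (row=5, col=6), (row=6, col=5), (row=8, col=5)
  Distance 6: (row=1, col=9), (row=2, col=8), (row=3, col=7), (row=4, col=6), (row=5, col=5), (row=6, col=4), (row=7, col=5), (row=8, col=4), (row=9, col=5)
  Distance 7: (row=0, col=9), (row=1, col=8), (row=2, col=7), (row=3, col=6), (row=4, col=5), (row=5, col=4), (row=6, col=3), (row=8, col=3), (row=9, col=4)
  Distance 8: (row=1, col=7), (row=2, col=6), (row=3, col=5), (row=4, col=4), (row=5, col=3), (row=6, col=2), (row=7, col=3), (row=8, col=2), (row=9, col=3)
  Distance 9: (row=0, col=7), (row=1, col=6), (row=2, col=5), (row=3, col=4), (row=6, col=1), (row=7, col=2), (row=8, col=1), (row=9, col=2)
  Distance 10: (row=1, col=5), (row=2, col=4), (row=3, col=3), (row=5, col=1), (row=6, col=0), (row=7, col=1)
  Distance 11: (row=0, col=5), (row=7, col=0)
  Distance 12: (row=0, col=4)
  Distance 13: (row=0, col=3)
  Distance 14: (row=0, col=2), (row=1, col=3)
  Distance 15: (row=1, col=2)
  Distance 16: (row=1, col=1), (row=2, col=2)
  Distance 17: (row=1, col=0)
  Distance 18: (row=0, col=0), (row=2, col=0)
Total reachable: 79 (grid has 83 open cells total)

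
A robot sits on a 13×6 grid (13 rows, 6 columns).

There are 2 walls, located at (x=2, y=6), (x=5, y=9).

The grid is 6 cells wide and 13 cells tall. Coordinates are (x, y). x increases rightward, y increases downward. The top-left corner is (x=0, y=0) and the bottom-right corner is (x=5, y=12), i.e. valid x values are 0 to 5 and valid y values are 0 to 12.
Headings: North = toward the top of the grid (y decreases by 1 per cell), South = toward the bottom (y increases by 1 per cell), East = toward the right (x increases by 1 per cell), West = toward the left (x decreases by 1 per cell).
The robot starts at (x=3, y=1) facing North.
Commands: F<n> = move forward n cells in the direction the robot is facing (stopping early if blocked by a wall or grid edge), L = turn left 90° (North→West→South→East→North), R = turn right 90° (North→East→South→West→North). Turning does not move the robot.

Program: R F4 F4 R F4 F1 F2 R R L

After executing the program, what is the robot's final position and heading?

Start: (x=3, y=1), facing North
  R: turn right, now facing East
  F4: move forward 2/4 (blocked), now at (x=5, y=1)
  F4: move forward 0/4 (blocked), now at (x=5, y=1)
  R: turn right, now facing South
  F4: move forward 4, now at (x=5, y=5)
  F1: move forward 1, now at (x=5, y=6)
  F2: move forward 2, now at (x=5, y=8)
  R: turn right, now facing West
  R: turn right, now facing North
  L: turn left, now facing West
Final: (x=5, y=8), facing West

Answer: Final position: (x=5, y=8), facing West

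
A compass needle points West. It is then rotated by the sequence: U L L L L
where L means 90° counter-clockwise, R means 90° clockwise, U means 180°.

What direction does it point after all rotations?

Answer: Final heading: East

Derivation:
Start: West
  U (U-turn (180°)) -> East
  L (left (90° counter-clockwise)) -> North
  L (left (90° counter-clockwise)) -> West
  L (left (90° counter-clockwise)) -> South
  L (left (90° counter-clockwise)) -> East
Final: East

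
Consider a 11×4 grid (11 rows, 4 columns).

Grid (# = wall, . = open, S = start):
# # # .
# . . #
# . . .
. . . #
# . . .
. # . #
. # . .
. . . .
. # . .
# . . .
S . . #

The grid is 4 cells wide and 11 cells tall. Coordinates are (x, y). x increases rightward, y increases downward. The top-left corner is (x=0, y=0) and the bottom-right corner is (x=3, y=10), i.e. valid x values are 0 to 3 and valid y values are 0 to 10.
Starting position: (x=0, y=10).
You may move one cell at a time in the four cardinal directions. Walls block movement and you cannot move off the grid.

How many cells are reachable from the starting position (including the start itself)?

BFS flood-fill from (x=0, y=10):
  Distance 0: (x=0, y=10)
  Distance 1: (x=1, y=10)
  Distance 2: (x=1, y=9), (x=2, y=10)
  Distance 3: (x=2, y=9)
  Distance 4: (x=2, y=8), (x=3, y=9)
  Distance 5: (x=2, y=7), (x=3, y=8)
  Distance 6: (x=2, y=6), (x=1, y=7), (x=3, y=7)
  Distance 7: (x=2, y=5), (x=3, y=6), (x=0, y=7)
  Distance 8: (x=2, y=4), (x=0, y=6), (x=0, y=8)
  Distance 9: (x=2, y=3), (x=1, y=4), (x=3, y=4), (x=0, y=5)
  Distance 10: (x=2, y=2), (x=1, y=3)
  Distance 11: (x=2, y=1), (x=1, y=2), (x=3, y=2), (x=0, y=3)
  Distance 12: (x=1, y=1)
Total reachable: 29 (grid has 30 open cells total)

Answer: Reachable cells: 29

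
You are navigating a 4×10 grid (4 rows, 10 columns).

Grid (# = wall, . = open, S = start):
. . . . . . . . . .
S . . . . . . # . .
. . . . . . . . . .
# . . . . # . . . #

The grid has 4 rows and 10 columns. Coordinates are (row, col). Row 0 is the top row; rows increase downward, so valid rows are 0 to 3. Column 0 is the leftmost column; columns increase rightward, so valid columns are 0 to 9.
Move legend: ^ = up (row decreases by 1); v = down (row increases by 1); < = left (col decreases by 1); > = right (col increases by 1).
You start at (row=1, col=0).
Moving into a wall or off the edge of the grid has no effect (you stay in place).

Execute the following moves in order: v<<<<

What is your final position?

Answer: Final position: (row=2, col=0)

Derivation:
Start: (row=1, col=0)
  v (down): (row=1, col=0) -> (row=2, col=0)
  [×4]< (left): blocked, stay at (row=2, col=0)
Final: (row=2, col=0)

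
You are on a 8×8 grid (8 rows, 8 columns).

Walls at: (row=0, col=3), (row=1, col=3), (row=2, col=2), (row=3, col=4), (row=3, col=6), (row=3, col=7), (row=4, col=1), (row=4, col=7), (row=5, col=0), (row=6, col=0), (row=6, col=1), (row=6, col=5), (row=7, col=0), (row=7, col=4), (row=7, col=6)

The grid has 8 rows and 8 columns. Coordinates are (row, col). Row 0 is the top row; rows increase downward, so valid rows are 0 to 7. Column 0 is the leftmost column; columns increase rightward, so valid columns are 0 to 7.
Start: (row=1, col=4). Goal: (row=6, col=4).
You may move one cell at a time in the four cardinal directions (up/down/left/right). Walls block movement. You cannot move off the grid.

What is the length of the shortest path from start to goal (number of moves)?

BFS from (row=1, col=4) until reaching (row=6, col=4):
  Distance 0: (row=1, col=4)
  Distance 1: (row=0, col=4), (row=1, col=5), (row=2, col=4)
  Distance 2: (row=0, col=5), (row=1, col=6), (row=2, col=3), (row=2, col=5)
  Distance 3: (row=0, col=6), (row=1, col=7), (row=2, col=6), (row=3, col=3), (row=3, col=5)
  Distance 4: (row=0, col=7), (row=2, col=7), (row=3, col=2), (row=4, col=3), (row=4, col=5)
  Distance 5: (row=3, col=1), (row=4, col=2), (row=4, col=4), (row=4, col=6), (row=5, col=3), (row=5, col=5)
  Distance 6: (row=2, col=1), (row=3, col=0), (row=5, col=2), (row=5, col=4), (row=5, col=6), (row=6, col=3)
  Distance 7: (row=1, col=1), (row=2, col=0), (row=4, col=0), (row=5, col=1), (row=5, col=7), (row=6, col=2), (row=6, col=4), (row=6, col=6), (row=7, col=3)  <- goal reached here
One shortest path (7 moves): (row=1, col=4) -> (row=1, col=5) -> (row=2, col=5) -> (row=3, col=5) -> (row=4, col=5) -> (row=4, col=4) -> (row=5, col=4) -> (row=6, col=4)

Answer: Shortest path length: 7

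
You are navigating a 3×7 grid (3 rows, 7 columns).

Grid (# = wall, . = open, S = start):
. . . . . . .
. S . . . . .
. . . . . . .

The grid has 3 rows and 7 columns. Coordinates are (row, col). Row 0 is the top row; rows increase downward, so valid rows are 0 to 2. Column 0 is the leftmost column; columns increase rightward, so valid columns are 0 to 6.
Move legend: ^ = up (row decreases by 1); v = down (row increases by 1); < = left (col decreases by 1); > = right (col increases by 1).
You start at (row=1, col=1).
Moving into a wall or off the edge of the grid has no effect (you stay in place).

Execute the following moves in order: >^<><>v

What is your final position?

Answer: Final position: (row=1, col=2)

Derivation:
Start: (row=1, col=1)
  > (right): (row=1, col=1) -> (row=1, col=2)
  ^ (up): (row=1, col=2) -> (row=0, col=2)
  < (left): (row=0, col=2) -> (row=0, col=1)
  > (right): (row=0, col=1) -> (row=0, col=2)
  < (left): (row=0, col=2) -> (row=0, col=1)
  > (right): (row=0, col=1) -> (row=0, col=2)
  v (down): (row=0, col=2) -> (row=1, col=2)
Final: (row=1, col=2)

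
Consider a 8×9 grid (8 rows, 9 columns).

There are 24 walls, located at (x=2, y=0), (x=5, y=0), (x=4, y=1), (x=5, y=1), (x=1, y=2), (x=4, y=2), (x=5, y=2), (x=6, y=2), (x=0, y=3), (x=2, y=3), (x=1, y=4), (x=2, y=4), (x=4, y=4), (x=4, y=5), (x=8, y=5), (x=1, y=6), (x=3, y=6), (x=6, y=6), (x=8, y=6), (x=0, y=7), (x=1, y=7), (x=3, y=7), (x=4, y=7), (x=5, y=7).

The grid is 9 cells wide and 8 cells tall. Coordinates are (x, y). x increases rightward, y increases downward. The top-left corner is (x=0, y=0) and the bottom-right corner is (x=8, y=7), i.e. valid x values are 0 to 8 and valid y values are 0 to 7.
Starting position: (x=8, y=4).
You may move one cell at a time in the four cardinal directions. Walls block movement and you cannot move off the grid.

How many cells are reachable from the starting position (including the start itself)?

Answer: Reachable cells: 47

Derivation:
BFS flood-fill from (x=8, y=4):
  Distance 0: (x=8, y=4)
  Distance 1: (x=8, y=3), (x=7, y=4)
  Distance 2: (x=8, y=2), (x=7, y=3), (x=6, y=4), (x=7, y=5)
  Distance 3: (x=8, y=1), (x=7, y=2), (x=6, y=3), (x=5, y=4), (x=6, y=5), (x=7, y=6)
  Distance 4: (x=8, y=0), (x=7, y=1), (x=5, y=3), (x=5, y=5), (x=7, y=7)
  Distance 5: (x=7, y=0), (x=6, y=1), (x=4, y=3), (x=5, y=6), (x=6, y=7), (x=8, y=7)
  Distance 6: (x=6, y=0), (x=3, y=3), (x=4, y=6)
  Distance 7: (x=3, y=2), (x=3, y=4)
  Distance 8: (x=3, y=1), (x=2, y=2), (x=3, y=5)
  Distance 9: (x=3, y=0), (x=2, y=1), (x=2, y=5)
  Distance 10: (x=4, y=0), (x=1, y=1), (x=1, y=5), (x=2, y=6)
  Distance 11: (x=1, y=0), (x=0, y=1), (x=0, y=5), (x=2, y=7)
  Distance 12: (x=0, y=0), (x=0, y=2), (x=0, y=4), (x=0, y=6)
Total reachable: 47 (grid has 48 open cells total)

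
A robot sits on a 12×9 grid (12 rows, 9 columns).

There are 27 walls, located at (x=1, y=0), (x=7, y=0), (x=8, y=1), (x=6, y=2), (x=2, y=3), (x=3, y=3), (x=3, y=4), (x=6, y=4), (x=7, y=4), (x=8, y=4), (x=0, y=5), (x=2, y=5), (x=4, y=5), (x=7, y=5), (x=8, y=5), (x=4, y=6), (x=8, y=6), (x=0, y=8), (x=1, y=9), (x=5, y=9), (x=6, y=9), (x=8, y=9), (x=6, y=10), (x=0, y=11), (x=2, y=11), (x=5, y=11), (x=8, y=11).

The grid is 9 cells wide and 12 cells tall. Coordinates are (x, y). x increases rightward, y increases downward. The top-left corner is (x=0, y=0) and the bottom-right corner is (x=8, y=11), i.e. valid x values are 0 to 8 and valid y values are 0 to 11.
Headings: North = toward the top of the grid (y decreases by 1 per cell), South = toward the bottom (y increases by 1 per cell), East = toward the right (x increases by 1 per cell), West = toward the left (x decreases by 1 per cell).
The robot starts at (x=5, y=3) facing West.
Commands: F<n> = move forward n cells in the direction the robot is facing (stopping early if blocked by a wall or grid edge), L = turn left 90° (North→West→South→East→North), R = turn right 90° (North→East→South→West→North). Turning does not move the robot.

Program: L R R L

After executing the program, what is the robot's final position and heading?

Answer: Final position: (x=5, y=3), facing West

Derivation:
Start: (x=5, y=3), facing West
  L: turn left, now facing South
  R: turn right, now facing West
  R: turn right, now facing North
  L: turn left, now facing West
Final: (x=5, y=3), facing West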